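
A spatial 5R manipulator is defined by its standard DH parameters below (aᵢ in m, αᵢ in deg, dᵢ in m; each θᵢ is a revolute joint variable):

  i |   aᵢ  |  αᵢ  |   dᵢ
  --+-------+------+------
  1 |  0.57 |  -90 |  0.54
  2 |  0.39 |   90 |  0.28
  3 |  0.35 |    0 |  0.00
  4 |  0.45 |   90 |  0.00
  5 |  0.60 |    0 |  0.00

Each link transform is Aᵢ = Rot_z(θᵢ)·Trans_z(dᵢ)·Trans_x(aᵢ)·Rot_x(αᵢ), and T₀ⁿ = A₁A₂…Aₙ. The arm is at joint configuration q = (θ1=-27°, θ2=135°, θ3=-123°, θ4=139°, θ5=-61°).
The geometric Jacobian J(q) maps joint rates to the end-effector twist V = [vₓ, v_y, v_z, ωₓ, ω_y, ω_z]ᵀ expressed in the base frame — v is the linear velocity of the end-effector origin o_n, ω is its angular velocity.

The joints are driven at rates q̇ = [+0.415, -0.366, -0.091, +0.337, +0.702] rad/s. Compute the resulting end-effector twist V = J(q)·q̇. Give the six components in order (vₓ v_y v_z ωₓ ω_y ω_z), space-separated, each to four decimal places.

0.0223 0.1112 -0.7121 -0.4394 -0.9442 0.1042

o_n = [-0.3105, 0.3722, 0.2665]
J₁: ẑ×o_n = [-0.3722, -0.3105, 0.0000], ω = ẑ
J2: z=[0.4540, 0.8910, 0.0000] o=[0.5079, -0.2588, 0.5400] → [-0.2437, 0.1242, 1.0156, 0.4540, 0.8910, 0.0000]
J3: z=[0.6300, -0.3210, -0.7071] o=[0.3893, 0.1159, 0.2642] → [0.1805, 0.4934, -0.0632, 0.6300, -0.3210, -0.7071]
J4: z=[0.6300, -0.3210, -0.7071] o=[0.3761, -0.2068, 0.3990] → [0.4520, 0.5690, 0.1444, 0.6300, -0.3210, -0.7071]
J5: z=[-0.6101, -0.7680, -0.1949] o=[0.1599, 0.0426, 0.0931] → [-0.0689, 0.1974, -0.5624, -0.6101, -0.7680, -0.1949]
V = J·q̇ = [0.0223, 0.1112, -0.7121, -0.4394, -0.9442, 0.1042]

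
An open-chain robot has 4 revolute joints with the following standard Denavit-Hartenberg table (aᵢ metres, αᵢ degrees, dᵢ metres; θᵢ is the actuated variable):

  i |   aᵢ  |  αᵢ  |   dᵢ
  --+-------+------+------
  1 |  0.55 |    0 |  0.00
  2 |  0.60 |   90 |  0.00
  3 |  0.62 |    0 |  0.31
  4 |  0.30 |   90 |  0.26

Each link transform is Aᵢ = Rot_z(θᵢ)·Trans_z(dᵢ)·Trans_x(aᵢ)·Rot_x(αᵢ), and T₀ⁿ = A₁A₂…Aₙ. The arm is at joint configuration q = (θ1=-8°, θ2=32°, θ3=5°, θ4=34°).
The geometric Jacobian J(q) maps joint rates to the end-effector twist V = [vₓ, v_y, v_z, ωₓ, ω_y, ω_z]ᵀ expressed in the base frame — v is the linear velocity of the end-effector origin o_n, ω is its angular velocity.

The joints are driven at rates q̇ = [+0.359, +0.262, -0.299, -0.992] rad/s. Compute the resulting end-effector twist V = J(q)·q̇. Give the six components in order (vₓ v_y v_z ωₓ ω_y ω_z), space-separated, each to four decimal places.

0.2218 1.2683 -0.4857 -0.5251 1.1794 0.6210

o_n = [2.1018, -0.0072, 0.2428]
J₁: ẑ×o_n = [0.0072, 2.1018, -0.0000], ω = ẑ
J2: z=[0.0000, 0.0000, 1.0000] o=[0.5446, -0.0765, 0.0000] → [-0.0694, 1.5572, 0.0000, 0.0000, 0.0000, 1.0000]
J3: z=[0.4067, -0.9135, 0.0000] o=[1.0928, 0.1675, 0.0000] → [-0.2218, -0.0988, 0.8508, 0.4067, -0.9135, 0.0000]
J4: z=[0.4067, -0.9135, 0.0000] o=[1.7831, 0.1355, 0.0540] → [-0.1725, -0.0768, 0.2331, 0.4067, -0.9135, 0.0000]
V = J·q̇ = [0.2218, 1.2683, -0.4857, -0.5251, 1.1794, 0.6210]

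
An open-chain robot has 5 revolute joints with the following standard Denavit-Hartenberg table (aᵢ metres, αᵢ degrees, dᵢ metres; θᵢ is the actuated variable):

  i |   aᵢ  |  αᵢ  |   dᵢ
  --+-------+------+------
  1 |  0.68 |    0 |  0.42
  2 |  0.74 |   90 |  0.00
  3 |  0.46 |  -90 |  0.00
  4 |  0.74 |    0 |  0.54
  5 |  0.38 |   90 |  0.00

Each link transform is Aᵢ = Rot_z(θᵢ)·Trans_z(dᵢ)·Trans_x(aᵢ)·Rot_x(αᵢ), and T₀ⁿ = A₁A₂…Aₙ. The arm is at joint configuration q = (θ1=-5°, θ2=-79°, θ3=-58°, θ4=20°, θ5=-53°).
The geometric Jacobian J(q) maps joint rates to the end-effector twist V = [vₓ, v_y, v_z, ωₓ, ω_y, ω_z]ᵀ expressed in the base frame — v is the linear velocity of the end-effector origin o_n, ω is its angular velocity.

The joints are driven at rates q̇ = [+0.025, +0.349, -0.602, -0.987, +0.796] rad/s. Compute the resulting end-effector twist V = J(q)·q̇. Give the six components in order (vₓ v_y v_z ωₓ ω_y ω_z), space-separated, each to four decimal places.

o_n = [0.9302, -2.0227, -0.5439]
J₁: ẑ×o_n = [2.0227, 0.9302, -0.0000], ω = ẑ
J2: z=[0.0000, 0.0000, 1.0000] o=[0.6774, -0.0593, 0.4200] → [1.9634, 0.2527, -0.0000, 0.0000, 0.0000, 1.0000]
J3: z=[-0.9945, -0.1045, 0.0000] o=[0.7548, -0.7952, 0.4200] → [0.1008, -0.9586, 1.2391, -0.9945, -0.1045, 0.0000]
J4: z=[0.0886, -0.8434, 0.5299] o=[0.7802, -1.0376, 0.0299] → [1.0060, 0.1303, 0.0391, 0.0886, -0.8434, 0.5299]
J5: z=[0.0886, -0.8434, 0.5299] o=[1.1183, -1.8331, -0.2737] → [0.3284, -0.0758, -0.1755, 0.0886, -0.8434, 0.5299]
V = J·q̇ = [-0.0563, 0.4996, -0.9243, 0.5818, 0.2240, 0.2728]

-0.0563 0.4996 -0.9243 0.5818 0.2240 0.2728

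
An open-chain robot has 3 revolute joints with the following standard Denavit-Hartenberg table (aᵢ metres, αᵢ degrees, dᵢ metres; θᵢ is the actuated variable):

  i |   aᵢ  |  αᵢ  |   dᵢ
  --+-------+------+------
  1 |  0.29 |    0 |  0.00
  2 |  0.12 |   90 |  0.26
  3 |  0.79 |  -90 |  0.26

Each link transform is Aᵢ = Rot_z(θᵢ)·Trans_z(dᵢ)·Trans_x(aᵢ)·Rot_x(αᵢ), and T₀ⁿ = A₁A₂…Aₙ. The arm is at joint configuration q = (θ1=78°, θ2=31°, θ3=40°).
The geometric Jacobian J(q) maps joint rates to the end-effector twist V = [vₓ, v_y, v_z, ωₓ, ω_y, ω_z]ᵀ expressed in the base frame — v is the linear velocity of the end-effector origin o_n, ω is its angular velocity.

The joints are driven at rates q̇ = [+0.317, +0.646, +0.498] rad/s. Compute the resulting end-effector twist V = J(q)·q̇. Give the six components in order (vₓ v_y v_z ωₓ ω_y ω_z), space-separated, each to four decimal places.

-0.7494 -0.2106 0.3014 0.4709 0.1621 0.9630

o_n = [0.0700, 1.0540, 0.7678]
J₁: ẑ×o_n = [-1.0540, 0.0700, 0.0000], ω = ẑ
J2: z=[0.0000, 0.0000, 1.0000] o=[0.0603, 0.2837, 0.0000] → [-0.7703, 0.0097, 0.0000, 0.0000, 0.0000, 1.0000]
J3: z=[0.9455, 0.3256, 0.0000] o=[0.0212, 0.3971, 0.2600] → [0.1653, -0.4801, 0.6052, 0.9455, 0.3256, 0.0000]
V = J·q̇ = [-0.7494, -0.2106, 0.3014, 0.4709, 0.1621, 0.9630]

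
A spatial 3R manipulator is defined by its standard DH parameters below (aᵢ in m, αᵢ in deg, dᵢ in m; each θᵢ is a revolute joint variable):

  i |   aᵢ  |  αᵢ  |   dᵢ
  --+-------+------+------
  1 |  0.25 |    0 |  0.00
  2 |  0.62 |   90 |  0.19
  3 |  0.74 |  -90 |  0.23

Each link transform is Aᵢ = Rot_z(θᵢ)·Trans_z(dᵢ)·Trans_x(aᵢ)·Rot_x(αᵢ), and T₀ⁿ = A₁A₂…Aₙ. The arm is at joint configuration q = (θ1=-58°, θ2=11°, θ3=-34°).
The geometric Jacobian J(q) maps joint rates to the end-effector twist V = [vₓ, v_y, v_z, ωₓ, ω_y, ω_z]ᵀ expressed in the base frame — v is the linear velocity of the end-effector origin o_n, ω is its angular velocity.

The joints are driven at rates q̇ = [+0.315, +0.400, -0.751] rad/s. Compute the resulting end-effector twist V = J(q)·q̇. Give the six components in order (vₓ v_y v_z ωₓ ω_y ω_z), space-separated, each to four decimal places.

o_n = [0.8055, -1.2710, -0.2238]
J₁: ẑ×o_n = [1.2710, 0.8055, -0.0000], ω = ẑ
J2: z=[0.0000, 0.0000, 1.0000] o=[0.1325, -0.2120, 0.0000] → [1.0590, 0.6730, -0.0000, 0.0000, 0.0000, 1.0000]
J3: z=[-0.7314, -0.6820, 0.0000] o=[0.5553, -0.6655, 0.1900] → [0.2822, -0.3026, 0.6135, -0.7314, -0.6820, 0.0000]
V = J·q̇ = [0.6120, 0.7502, -0.4607, 0.5492, 0.5122, 0.7150]

0.6120 0.7502 -0.4607 0.5492 0.5122 0.7150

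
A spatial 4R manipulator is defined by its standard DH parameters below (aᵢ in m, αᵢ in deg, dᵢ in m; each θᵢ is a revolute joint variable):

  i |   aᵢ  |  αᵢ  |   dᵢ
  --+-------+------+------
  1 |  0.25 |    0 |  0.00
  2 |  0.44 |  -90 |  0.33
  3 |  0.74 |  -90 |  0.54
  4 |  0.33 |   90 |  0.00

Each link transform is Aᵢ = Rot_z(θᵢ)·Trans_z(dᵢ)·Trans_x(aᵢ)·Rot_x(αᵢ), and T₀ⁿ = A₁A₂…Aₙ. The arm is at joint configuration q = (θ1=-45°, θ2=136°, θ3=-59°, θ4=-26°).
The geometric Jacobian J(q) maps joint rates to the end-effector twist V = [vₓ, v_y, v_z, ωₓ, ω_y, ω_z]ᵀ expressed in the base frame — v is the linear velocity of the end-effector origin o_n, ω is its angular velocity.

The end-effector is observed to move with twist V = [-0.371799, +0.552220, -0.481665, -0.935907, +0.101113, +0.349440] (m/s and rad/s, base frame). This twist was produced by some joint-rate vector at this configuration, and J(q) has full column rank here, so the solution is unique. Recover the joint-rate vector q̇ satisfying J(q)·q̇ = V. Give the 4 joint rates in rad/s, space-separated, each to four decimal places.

0.0350 0.3850 0.9340 0.1370

o_n = [-0.5248, 0.7850, 1.2185]
J₁: ẑ×o_n = [-0.7850, -0.5248, 0.0000], ω = ẑ
J2: z=[0.0000, 0.0000, 1.0000] o=[0.1768, -0.1768, 0.0000] → [-0.9618, -0.7016, 0.0000, 0.0000, 0.0000, 1.0000]
J3: z=[-0.9998, -0.0175, 0.0000] o=[0.1691, 0.2632, 0.3300] → [-0.0155, 0.8884, -0.5339, -0.9998, -0.0175, 0.0000]
J4: z=[-0.0150, 0.8570, -0.5150] o=[-0.3775, 0.6348, 0.9643] → [0.2953, 0.0797, 0.1240, -0.0150, 0.8570, -0.5150]
q̇ = J⁺·V = [0.0350, 0.3850, 0.9340, 0.1370]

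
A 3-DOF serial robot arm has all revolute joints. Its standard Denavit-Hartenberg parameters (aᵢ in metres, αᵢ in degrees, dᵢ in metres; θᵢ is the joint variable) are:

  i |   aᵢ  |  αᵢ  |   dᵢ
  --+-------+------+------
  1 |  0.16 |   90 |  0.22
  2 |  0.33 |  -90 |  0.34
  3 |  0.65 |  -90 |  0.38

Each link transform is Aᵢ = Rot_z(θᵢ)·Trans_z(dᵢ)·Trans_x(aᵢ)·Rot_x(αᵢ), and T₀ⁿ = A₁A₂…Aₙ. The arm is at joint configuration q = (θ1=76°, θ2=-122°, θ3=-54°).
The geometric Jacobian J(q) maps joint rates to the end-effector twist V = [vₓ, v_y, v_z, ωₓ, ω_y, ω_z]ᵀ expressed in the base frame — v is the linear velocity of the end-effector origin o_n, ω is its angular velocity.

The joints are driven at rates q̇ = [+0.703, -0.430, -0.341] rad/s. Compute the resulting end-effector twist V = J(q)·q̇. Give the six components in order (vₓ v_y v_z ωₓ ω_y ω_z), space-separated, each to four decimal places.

0.1413 0.3332 0.1758 -0.4872 -0.1766 0.8837

o_n = [0.8655, -0.1077, -0.5852]
J₁: ẑ×o_n = [0.1077, 0.8655, -0.0000], ω = ẑ
J2: z=[0.9703, -0.2419, 0.0000] o=[0.0387, 0.1552, 0.2200] → [0.1948, 0.7813, -0.0551, 0.9703, -0.2419, 0.0000]
J3: z=[0.2052, 0.8229, -0.5299] o=[0.3263, -0.0967, -0.0599] → [-0.4381, -0.1780, -0.4460, 0.2052, 0.8229, -0.5299]
V = J·q̇ = [0.1413, 0.3332, 0.1758, -0.4872, -0.1766, 0.8837]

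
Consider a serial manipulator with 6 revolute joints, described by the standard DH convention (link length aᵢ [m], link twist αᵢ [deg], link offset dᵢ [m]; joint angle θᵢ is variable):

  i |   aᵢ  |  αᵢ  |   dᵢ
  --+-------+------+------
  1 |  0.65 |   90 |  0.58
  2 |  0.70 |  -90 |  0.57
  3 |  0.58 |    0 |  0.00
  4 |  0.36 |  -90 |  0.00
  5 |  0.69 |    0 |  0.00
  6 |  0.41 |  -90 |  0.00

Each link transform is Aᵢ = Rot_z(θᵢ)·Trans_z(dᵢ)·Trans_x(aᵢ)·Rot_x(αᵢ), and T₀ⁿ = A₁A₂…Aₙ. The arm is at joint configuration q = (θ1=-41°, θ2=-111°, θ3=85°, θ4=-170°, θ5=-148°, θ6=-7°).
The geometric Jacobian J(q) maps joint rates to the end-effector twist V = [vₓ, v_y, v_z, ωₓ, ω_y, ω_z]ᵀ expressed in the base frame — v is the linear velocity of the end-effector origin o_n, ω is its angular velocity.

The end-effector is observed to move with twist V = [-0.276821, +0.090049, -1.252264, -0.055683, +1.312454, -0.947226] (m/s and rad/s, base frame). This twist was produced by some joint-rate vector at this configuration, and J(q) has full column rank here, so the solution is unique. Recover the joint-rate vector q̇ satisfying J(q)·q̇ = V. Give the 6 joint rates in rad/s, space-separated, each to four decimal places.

o_n = [1.0765, -0.1377, -0.2653]
J₁: ẑ×o_n = [0.1377, 1.0765, -0.0000], ω = ẑ
J2: z=[-0.6561, -0.7547, 0.0000] o=[0.4906, -0.4264, 0.5800] → [0.6379, -0.5546, 0.2528, -0.6561, -0.7547, 0.0000]
J3: z=[0.7046, -0.6125, -0.3584] o=[-0.0727, -0.6920, -0.0735] → [0.3161, -0.2767, 1.0944, 0.7046, -0.6125, -0.3584]
J4: z=[0.7046, -0.6125, -0.3584] o=[0.2927, -0.2441, -0.1207] → [0.1267, -0.1790, 0.5550, 0.7046, -0.6125, -0.3584]
J5: z=[-0.2123, 0.3000, -0.9300] o=[0.0489, -0.5074, -0.1500] → [0.3092, -0.9801, -0.3867, -0.2123, 0.3000, -0.9300]
J6: z=[-0.2123, 0.3000, -0.9300] o=[0.7028, -0.3034, -0.2334] → [0.1445, -0.3543, -0.1473, -0.2123, 0.3000, -0.9300]
q̇ = J⁺·V = [0.5180, -0.8060, -0.8330, 0.5150, 0.7210, 0.9770]

0.5180 -0.8060 -0.8330 0.5150 0.7210 0.9770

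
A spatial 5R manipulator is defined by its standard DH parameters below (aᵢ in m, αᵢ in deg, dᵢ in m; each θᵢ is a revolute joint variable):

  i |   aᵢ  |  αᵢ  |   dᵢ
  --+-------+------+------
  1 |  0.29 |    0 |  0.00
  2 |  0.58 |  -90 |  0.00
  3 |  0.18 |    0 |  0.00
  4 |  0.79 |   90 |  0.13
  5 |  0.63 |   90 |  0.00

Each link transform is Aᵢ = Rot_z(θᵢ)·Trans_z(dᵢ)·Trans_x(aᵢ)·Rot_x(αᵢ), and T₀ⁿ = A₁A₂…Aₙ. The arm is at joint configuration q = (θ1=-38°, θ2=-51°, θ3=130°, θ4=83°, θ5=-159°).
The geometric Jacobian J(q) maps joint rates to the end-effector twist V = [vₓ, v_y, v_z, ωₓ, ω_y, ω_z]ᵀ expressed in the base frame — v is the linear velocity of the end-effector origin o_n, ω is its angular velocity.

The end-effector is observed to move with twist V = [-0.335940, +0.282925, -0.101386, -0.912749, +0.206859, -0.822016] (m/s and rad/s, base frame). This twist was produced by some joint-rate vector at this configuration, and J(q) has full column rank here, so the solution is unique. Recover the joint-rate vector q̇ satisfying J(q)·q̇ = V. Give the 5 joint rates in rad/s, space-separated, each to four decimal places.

o_n = [0.1379, -0.4752, -0.0280]
J₁: ẑ×o_n = [0.4752, 0.1379, -0.0000], ω = ẑ
J2: z=[0.0000, 0.0000, 1.0000] o=[0.2285, -0.1785, 0.0000] → [0.2966, -0.0906, 0.0000, 0.0000, 0.0000, 1.0000]
J3: z=[0.9998, 0.0175, 0.0000] o=[0.2386, -0.7585, 0.0000] → [-0.0005, 0.0280, 0.2850, 0.9998, 0.0175, 0.0000]
J4: z=[0.9998, 0.0175, 0.0000] o=[0.2366, -0.6428, -0.1379] → [0.0019, -0.1099, 0.1693, 0.9998, 0.0175, 0.0000]
J5: z=[-0.0095, 0.5446, -0.8387] o=[0.3550, 0.0219, 0.2924] → [-0.5914, 0.1791, 0.1230, -0.0095, 0.5446, -0.8387]
q̇ = J⁺·V = [0.2790, -0.7580, 0.0190, -0.9280, 0.4090]

0.2790 -0.7580 0.0190 -0.9280 0.4090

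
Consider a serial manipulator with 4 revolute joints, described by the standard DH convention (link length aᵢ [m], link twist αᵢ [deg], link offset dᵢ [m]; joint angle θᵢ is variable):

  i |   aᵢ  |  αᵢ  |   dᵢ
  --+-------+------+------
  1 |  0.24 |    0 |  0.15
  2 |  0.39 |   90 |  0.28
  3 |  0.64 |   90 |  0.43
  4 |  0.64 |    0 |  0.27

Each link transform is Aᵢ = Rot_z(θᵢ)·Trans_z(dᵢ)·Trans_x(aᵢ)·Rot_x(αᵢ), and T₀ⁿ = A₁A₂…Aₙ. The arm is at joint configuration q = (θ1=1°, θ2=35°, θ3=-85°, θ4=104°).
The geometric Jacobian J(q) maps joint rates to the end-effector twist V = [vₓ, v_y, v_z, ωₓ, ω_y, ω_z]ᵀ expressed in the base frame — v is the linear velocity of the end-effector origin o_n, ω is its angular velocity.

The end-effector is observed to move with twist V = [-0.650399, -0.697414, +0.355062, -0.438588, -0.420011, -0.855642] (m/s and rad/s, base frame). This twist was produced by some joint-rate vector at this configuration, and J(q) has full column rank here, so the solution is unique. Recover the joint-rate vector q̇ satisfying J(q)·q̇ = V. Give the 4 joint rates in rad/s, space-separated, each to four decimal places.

-0.7340 -0.0690 0.0820 0.6040

o_n = [0.9898, -0.7501, -0.0769]
J₁: ẑ×o_n = [0.7501, 0.9898, -0.0000], ω = ẑ
J2: z=[0.0000, 0.0000, 1.0000] o=[0.2400, 0.0042, 0.1500] → [0.7543, 0.7499, -0.0000, 0.0000, 0.0000, 1.0000]
J3: z=[0.5878, -0.8090, 0.0000] o=[0.5555, 0.2334, 0.4300] → [0.4101, 0.2979, -0.2267, 0.5878, -0.8090, 0.0000]
J4: z=[-0.8059, -0.5855, -0.0872] o=[0.8534, -0.0817, -0.2076] → [-0.1348, 0.0934, 0.6186, -0.8059, -0.5855, -0.0872]
q̇ = J⁺·V = [-0.7340, -0.0690, 0.0820, 0.6040]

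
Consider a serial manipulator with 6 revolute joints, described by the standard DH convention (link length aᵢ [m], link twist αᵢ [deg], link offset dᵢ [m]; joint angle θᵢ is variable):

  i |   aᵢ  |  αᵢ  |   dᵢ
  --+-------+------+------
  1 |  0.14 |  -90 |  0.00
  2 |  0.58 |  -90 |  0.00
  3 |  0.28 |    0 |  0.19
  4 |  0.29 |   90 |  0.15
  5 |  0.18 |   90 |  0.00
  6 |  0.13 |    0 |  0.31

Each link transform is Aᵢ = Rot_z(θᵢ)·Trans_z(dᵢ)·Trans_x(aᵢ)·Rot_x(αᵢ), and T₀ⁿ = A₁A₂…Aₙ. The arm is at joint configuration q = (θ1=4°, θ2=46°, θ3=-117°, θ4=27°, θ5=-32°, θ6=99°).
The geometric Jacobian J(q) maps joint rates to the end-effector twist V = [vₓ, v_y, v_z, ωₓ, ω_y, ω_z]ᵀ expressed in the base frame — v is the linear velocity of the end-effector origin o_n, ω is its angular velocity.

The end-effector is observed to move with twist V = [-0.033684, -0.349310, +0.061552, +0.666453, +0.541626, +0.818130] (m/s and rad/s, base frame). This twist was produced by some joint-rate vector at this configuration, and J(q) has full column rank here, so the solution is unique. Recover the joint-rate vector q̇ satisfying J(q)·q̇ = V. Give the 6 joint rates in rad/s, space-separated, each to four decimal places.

-0.8460 0.8690 -0.5150 -0.5460 0.7090 0.7080

o_n = [0.3343, 0.5352, -0.2282]
J₁: ẑ×o_n = [-0.5352, 0.3343, 0.0000], ω = ẑ
J2: z=[-0.0698, 0.9976, 0.0000] o=[0.1397, 0.0098, 0.0000] → [-0.2276, -0.0159, -0.2308, -0.0698, 0.9976, 0.0000]
J3: z=[-0.7176, -0.0502, -0.6947] o=[0.5416, 0.0379, -0.4172] → [0.3360, 0.2796, -0.3673, -0.7176, -0.0502, -0.6947]
J4: z=[-0.7176, -0.0502, -0.6947] o=[0.2997, 0.2711, -0.4578] → [0.1720, 0.1407, -0.1878, -0.7176, -0.0502, -0.6947]
J5: z=[-0.6930, -0.0485, 0.7193] o=[0.1719, 0.5528, -0.5620] → [-0.0035, 0.3481, 0.0201, -0.6930, -0.0485, 0.7193]
J6: z=[0.6455, -0.4861, 0.5891] o=[0.2297, 0.7099, -0.4957] → [-0.0271, -0.1111, -0.0619, 0.6455, -0.4861, 0.5891]
q̇ = J⁺·V = [-0.8460, 0.8690, -0.5150, -0.5460, 0.7090, 0.7080]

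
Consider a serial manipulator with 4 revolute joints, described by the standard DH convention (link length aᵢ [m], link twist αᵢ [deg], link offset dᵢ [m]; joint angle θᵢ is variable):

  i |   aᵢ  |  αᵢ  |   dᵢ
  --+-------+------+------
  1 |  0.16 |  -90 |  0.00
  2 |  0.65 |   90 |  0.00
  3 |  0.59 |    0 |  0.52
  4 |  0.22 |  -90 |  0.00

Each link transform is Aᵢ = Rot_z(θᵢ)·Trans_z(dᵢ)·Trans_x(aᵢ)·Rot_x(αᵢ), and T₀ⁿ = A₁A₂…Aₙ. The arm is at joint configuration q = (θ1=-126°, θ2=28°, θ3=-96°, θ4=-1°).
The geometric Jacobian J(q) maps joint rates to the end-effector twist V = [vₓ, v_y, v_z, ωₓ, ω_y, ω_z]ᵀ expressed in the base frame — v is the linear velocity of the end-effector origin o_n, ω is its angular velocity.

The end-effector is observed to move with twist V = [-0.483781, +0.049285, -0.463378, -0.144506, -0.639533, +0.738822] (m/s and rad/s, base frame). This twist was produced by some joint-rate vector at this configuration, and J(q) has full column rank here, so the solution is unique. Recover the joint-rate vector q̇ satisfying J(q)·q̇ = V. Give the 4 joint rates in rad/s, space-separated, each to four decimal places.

-0.3940 0.2590 0.5090 0.7740

o_n = [-1.1803, -0.2548, 0.1955]
J₁: ẑ×o_n = [0.2548, -1.1803, 0.0000], ω = ẑ
J2: z=[0.8090, -0.5878, 0.0000] o=[-0.0940, -0.1294, 0.0000] → [-0.1149, -0.1582, -0.7399, 0.8090, -0.5878, 0.0000]
J3: z=[-0.2759, -0.3798, 0.8829] o=[-0.4314, -0.5938, -0.3052] → [-0.4894, -0.5231, -0.3780, -0.2759, -0.3798, 0.8829]
J4: z=[-0.2759, -0.3798, 0.8829] o=[-1.0176, -0.4023, 0.1829] → [-0.1350, -0.1402, -0.1025, -0.2759, -0.3798, 0.8829]
q̇ = J⁺·V = [-0.3940, 0.2590, 0.5090, 0.7740]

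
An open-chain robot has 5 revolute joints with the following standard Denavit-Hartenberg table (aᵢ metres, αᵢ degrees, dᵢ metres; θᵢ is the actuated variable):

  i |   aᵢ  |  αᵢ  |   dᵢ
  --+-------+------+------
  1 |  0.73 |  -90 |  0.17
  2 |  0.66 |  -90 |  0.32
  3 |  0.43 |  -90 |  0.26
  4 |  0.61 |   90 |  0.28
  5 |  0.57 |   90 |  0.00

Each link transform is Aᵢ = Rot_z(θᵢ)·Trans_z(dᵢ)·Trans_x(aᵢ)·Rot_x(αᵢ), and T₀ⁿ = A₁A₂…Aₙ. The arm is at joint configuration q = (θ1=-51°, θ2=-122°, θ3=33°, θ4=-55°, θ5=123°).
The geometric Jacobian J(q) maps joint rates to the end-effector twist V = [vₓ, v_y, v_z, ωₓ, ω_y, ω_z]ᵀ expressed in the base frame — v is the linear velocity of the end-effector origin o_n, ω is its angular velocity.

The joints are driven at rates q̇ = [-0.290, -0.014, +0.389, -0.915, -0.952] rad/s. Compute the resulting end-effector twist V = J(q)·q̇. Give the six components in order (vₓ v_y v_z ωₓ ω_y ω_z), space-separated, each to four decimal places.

o_n = [-0.0217, -0.9957, 1.0754]
J₁: ẑ×o_n = [0.9957, -0.0217, 0.0000], ω = ẑ
J2: z=[0.7771, 0.6293, 0.0000] o=[0.4594, -0.5673, 0.1700] → [0.5698, -0.7037, -0.0302, 0.7771, 0.6293, 0.0000]
J3: z=[0.5337, -0.6591, 0.5299] o=[0.4880, -0.0941, 0.7297] → [0.2499, -0.4546, -0.8171, 0.5337, -0.6591, 0.5299]
J4: z=[-0.4701, -0.7521, -0.4619] o=[0.3245, -0.2644, 1.1733] → [-0.2642, 0.1139, 0.0835, -0.4701, -0.7521, -0.4619]
J5: z=[0.8819, -0.3802, -0.2787] o=[0.2136, -0.8033, 1.5576] → [0.1297, 0.4908, -0.2591, 0.8819, -0.3802, -0.2787]
V = J·q̇ = [-0.0813, -0.7322, -0.1471, -0.2127, 0.7849, 0.6040]

-0.0813 -0.7322 -0.1471 -0.2127 0.7849 0.6040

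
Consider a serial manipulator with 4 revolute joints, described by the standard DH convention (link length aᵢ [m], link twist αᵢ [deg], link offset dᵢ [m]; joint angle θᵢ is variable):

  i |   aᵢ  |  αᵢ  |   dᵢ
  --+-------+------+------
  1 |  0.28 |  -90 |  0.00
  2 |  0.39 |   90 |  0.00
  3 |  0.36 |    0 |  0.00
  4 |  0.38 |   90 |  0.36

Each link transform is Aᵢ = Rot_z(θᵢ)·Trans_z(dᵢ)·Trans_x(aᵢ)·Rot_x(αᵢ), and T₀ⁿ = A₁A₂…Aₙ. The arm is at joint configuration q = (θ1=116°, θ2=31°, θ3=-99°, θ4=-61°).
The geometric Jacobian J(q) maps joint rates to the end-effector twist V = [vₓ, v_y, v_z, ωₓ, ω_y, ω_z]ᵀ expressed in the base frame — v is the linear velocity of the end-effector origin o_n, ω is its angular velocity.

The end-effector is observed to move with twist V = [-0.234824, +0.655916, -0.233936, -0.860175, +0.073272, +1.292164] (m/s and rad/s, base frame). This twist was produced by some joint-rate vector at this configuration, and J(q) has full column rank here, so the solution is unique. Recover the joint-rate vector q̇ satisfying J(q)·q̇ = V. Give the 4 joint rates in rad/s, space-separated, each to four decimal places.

o_n = [0.2412, 0.6131, 0.3206]
J₁: ẑ×o_n = [-0.6131, 0.2412, 0.0000], ω = ẑ
J2: z=[-0.8988, -0.4384, 0.0000] o=[-0.1227, 0.2517, 0.0000] → [-0.1406, 0.2882, -0.1654, -0.8988, -0.4384, 0.0000]
J3: z=[-0.2258, 0.4629, 0.8572] o=[-0.2693, 0.5521, -0.2009] → [0.1891, 0.5553, -0.2501, -0.2258, 0.4629, 0.8572]
J4: z=[-0.2258, 0.4629, 0.8572] o=[0.0715, 0.6646, -0.1719] → [0.2721, 0.2567, -0.0669, -0.2258, 0.4629, 0.8572]
q̇ = J⁺·V = [0.5550, 0.7410, 0.2940, 0.5660]

0.5550 0.7410 0.2940 0.5660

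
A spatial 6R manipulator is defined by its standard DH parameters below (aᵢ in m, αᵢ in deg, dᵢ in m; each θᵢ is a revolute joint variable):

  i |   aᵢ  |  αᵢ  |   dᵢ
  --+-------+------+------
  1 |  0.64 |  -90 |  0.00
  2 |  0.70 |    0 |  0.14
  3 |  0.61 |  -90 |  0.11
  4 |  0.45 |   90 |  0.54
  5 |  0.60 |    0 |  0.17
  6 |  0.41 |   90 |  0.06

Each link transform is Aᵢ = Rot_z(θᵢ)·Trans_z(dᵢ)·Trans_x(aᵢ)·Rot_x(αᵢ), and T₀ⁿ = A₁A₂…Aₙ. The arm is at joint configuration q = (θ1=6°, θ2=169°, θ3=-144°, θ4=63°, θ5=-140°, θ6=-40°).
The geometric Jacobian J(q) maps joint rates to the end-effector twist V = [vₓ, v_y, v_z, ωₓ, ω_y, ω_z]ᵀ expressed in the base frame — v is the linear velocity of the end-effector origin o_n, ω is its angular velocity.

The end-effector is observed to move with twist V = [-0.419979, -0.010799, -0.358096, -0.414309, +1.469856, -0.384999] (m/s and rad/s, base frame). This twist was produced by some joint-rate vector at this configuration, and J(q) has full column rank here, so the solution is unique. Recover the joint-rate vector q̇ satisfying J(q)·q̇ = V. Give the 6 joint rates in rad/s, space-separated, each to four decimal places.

0.4390 0.4930 0.9540 0.8560 0.4470 -0.3190

o_n = [0.3749, 0.7717, -0.5373]
J₁: ẑ×o_n = [-0.7717, 0.3749, 0.0000], ω = ẑ
J2: z=[-0.1045, 0.9945, 0.0000] o=[0.6365, 0.0669, 0.0000] → [-0.5344, -0.0562, 0.1864, -0.1045, 0.9945, 0.0000]
J3: z=[-0.1045, 0.9945, 0.0000] o=[-0.0615, 0.1343, -0.1336] → [-0.4015, -0.0422, -0.5007, -0.1045, 0.9945, 0.0000]
J4: z=[-0.4203, -0.0442, -0.9063] o=[0.4768, 0.3015, -0.3914] → [0.4326, 0.0310, -0.2021, -0.4203, -0.0442, -0.9063]
J5: z=[0.7556, 0.5359, -0.3766] o=[0.4759, -0.1018, -0.9671] → [0.5592, -0.2868, 0.7142, 0.7556, 0.5359, -0.3766]
J6: z=[0.7556, 0.5359, -0.3766] o=[0.5356, 0.3939, -0.5934] → [0.1723, 0.0181, 0.3716, 0.7556, 0.5359, -0.3766]
q̇ = J⁺·V = [0.4390, 0.4930, 0.9540, 0.8560, 0.4470, -0.3190]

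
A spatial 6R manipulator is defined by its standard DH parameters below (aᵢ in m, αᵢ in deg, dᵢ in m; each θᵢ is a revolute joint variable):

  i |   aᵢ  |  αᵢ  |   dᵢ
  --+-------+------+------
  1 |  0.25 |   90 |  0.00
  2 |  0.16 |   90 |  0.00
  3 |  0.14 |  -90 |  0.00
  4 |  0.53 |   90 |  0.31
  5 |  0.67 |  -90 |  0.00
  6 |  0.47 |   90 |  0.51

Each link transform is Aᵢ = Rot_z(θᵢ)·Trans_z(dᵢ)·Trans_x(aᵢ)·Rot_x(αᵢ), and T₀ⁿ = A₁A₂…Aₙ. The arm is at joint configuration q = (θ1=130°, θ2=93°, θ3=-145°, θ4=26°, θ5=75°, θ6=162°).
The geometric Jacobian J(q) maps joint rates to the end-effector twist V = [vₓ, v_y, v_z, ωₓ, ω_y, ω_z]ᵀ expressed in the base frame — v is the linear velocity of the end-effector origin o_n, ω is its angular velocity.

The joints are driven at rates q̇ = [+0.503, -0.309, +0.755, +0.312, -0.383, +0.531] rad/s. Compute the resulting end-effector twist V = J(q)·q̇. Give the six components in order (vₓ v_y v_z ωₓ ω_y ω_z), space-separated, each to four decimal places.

o_n = [-0.5202, -0.3623, 0.3950]
J₁: ẑ×o_n = [0.3623, -0.5202, 0.0000], ω = ẑ
J2: z=[0.7660, 0.6428, 0.0000] o=[-0.1607, 0.1915, 0.0000] → [0.2539, -0.3026, -0.1932, 0.7660, 0.6428, 0.0000]
J3: z=[-0.6419, 0.7650, 0.0523] o=[-0.1553, 0.1851, 0.1598] → [0.2086, 0.1319, 0.6305, -0.6419, 0.7650, 0.0523]
J4: z=[-0.6082, -0.5495, 0.5728] o=[-0.2207, 0.1381, 0.0453] → [0.0944, 0.0412, 0.1397, -0.6082, -0.5495, 0.5728]
J5: z=[-0.7816, 0.5403, -0.3116] o=[-0.4825, -0.3700, -0.1790] → [0.3126, 0.4604, 0.0143, -0.7816, 0.5403, -0.3116]
J6: z=[-0.0238, 0.4733, 0.8806] o=[-0.9001, -0.8361, 0.0602] → [-0.2589, 0.3426, -0.1911, -0.0238, 0.4733, 0.8806]
V = J·q̇ = [0.0335, -0.0502, 0.4723, -0.6244, 0.2518, 1.3081]

0.0335 -0.0502 0.4723 -0.6244 0.2518 1.3081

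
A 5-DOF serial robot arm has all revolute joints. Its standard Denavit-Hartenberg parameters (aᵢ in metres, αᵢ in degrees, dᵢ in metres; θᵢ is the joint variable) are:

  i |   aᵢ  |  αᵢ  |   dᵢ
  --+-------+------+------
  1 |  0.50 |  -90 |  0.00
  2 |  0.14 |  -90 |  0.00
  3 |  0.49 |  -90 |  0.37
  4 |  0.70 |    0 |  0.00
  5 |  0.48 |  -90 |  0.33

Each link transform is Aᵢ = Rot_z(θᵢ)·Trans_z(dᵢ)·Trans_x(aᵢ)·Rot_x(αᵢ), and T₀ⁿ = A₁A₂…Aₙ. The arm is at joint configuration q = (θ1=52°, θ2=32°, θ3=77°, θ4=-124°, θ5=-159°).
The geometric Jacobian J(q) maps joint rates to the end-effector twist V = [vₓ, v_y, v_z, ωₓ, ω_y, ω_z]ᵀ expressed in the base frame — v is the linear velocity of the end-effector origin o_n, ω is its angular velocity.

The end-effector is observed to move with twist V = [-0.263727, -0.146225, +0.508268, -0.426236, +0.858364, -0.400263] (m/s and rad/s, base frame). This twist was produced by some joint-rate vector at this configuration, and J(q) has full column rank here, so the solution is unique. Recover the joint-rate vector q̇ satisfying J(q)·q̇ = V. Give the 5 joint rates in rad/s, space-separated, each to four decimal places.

o_n = [0.2969, -0.0674, -0.3377]
J₁: ẑ×o_n = [0.0674, 0.2969, -0.0000], ω = ẑ
J2: z=[-0.7880, 0.6157, 0.0000] o=[0.3078, 0.3940, 0.0000] → [-0.2079, -0.2661, 0.3703, -0.7880, 0.6157, 0.0000]
J3: z=[-0.3263, -0.4176, -0.8480] o=[0.3809, 0.4876, -0.0742] → [-0.3606, -0.0147, 0.1460, -0.3263, -0.4176, -0.8480]
J4: z=[-0.3315, -0.7896, 0.5163] o=[0.6940, 0.1128, -0.4464] → [0.0072, -0.1690, -0.2538, -0.3315, -0.7896, 0.5163]
J5: z=[-0.3315, -0.7896, 0.5163] o=[0.1581, 0.0464, -0.8919] → [-0.3788, 0.2553, 0.1473, -0.3315, -0.7896, 0.5163]
q̇ = J⁺·V = [-0.6840, 0.8180, -0.4600, -0.7550, 0.5490]

-0.6840 0.8180 -0.4600 -0.7550 0.5490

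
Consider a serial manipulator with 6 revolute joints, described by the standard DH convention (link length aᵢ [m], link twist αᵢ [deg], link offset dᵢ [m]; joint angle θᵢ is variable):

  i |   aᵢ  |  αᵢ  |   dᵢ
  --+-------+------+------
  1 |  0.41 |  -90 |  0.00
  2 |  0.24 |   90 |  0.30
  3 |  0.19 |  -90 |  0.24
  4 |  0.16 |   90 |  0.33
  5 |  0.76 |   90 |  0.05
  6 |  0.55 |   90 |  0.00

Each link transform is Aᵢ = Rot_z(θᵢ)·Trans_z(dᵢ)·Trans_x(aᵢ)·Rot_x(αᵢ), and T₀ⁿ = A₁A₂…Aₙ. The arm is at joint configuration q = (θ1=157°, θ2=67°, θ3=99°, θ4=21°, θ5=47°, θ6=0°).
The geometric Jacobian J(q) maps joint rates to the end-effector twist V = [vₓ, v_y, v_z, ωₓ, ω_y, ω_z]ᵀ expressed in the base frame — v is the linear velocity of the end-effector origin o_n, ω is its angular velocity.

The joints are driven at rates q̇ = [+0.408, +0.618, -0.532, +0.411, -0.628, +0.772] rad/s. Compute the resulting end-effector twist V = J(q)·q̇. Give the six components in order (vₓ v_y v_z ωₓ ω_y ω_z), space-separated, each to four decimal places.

o_n = [-0.3604, -1.2323, 1.0862]
J₁: ẑ×o_n = [1.2323, -0.3604, 0.0000], ω = ẑ
J2: z=[-0.3907, -0.9205, 0.0000] o=[-0.3774, 0.1602, 0.0000] → [-0.9999, 0.4244, 0.5598, -0.3907, -0.9205, 0.0000]
J3: z=[-0.8473, 0.3597, 0.3907] o=[-0.5809, -0.0793, -0.2209] → [0.9207, 1.1938, 0.8977, -0.8473, 0.3597, 0.3907]
J4: z=[0.4164, -0.0068, 0.9092] o=[-0.8469, -0.1703, -0.0998] → [0.9575, -0.0515, -0.4389, 0.4164, -0.0068, 0.9092]
J5: z=[-0.9092, 0.0014, 0.4164] o=[-0.7102, -0.3325, 0.1993] → [0.3759, 0.9520, 0.8176, -0.9092, 0.0014, 0.4164]
J6: z=[-0.2870, -0.7267, -0.6241] o=[-0.5264, -0.8545, 0.7226] → [-0.5001, 0.0008, 0.2290, -0.2870, -0.7267, -0.6241]
V = J·q̇ = [-0.8335, -1.1382, -0.6487, 0.7299, -1.3249, -0.1695]

-0.8335 -1.1382 -0.6487 0.7299 -1.3249 -0.1695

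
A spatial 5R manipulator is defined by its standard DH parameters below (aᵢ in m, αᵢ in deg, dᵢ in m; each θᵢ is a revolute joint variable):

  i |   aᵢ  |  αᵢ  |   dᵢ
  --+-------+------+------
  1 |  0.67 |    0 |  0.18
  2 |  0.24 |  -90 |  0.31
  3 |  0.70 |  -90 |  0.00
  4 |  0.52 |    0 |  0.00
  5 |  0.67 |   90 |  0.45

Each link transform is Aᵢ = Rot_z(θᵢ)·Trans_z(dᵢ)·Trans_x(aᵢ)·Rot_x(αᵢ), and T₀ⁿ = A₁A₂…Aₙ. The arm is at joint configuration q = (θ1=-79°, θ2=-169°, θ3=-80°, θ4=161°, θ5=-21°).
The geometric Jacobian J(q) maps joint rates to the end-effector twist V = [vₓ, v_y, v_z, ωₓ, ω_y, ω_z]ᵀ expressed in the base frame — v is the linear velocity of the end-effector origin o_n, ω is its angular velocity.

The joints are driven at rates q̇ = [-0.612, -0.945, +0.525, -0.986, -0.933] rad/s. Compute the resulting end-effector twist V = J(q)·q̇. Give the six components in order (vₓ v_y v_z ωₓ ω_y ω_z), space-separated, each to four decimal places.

o_n = [0.4480, 0.1514, 0.1116]
J₁: ẑ×o_n = [-0.1514, 0.4480, 0.0000], ω = ẑ
J2: z=[0.0000, 0.0000, 1.0000] o=[0.1278, -0.6577, 0.1800] → [-0.8091, 0.3202, 0.0000, 0.0000, 0.0000, 1.0000]
J3: z=[-0.9272, -0.3746, 0.0000] o=[0.0379, -0.4352, 0.4900] → [0.1418, -0.3509, -0.3902, -0.9272, -0.3746, 0.0000]
J4: z=[-0.3689, 0.9131, -0.1736] o=[-0.0076, -0.3225, 1.1794] → [-0.8927, -0.4730, -0.5908, -0.3689, 0.9131, -0.1736]
J5: z=[-0.3689, 0.9131, -0.1736] o=[0.1814, -0.3382, 0.6952] → [-0.4479, -0.2616, -0.4241, -0.3689, 0.9131, -0.1736]
V = J·q̇ = [2.2297, -0.0505, 0.7734, 0.2212, -1.9489, -1.2238]

2.2297 -0.0505 0.7734 0.2212 -1.9489 -1.2238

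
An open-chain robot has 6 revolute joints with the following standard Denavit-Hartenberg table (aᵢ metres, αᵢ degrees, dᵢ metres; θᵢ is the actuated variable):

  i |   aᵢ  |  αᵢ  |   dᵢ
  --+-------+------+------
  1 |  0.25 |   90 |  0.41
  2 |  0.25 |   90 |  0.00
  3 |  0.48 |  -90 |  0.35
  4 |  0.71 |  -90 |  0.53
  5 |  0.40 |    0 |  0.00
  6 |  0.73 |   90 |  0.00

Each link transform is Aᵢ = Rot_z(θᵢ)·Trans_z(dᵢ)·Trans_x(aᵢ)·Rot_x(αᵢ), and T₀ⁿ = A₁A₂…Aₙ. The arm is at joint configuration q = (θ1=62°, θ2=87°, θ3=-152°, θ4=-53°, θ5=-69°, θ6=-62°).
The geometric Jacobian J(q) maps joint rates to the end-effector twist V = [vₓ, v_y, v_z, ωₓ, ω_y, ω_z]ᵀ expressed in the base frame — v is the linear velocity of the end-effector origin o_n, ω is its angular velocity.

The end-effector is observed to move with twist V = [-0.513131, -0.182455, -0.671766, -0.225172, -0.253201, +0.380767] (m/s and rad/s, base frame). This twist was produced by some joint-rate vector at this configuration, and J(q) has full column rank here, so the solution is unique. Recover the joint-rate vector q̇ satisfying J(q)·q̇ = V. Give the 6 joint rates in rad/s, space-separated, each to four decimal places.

0.3410 0.0610 -0.2960 0.1350 0.6960 -0.6380

o_n = [-0.9969, 1.5657, 0.6856]
J₁: ẑ×o_n = [-1.5657, -0.9969, 0.0000], ω = ẑ
J2: z=[0.8829, -0.4695, 0.0000] o=[0.1174, 0.2207, 0.4100] → [-0.1294, -0.2434, 0.6644, 0.8829, -0.4695, 0.0000]
J3: z=[0.4688, 0.8817, -0.0523] o=[0.1235, 0.2323, 0.6597] → [0.0927, 0.0465, 1.6131, 0.4688, 0.8817, -0.0523]
J4: z=[-0.7681, 0.4362, 0.4688] o=[0.0782, 0.6271, 0.2181] → [-0.2361, -0.1450, -0.2519, -0.7681, 0.4362, 0.4688]
J5: z=[-0.6305, -0.3872, -0.6727] o=[-0.2494, 1.4350, 0.0602] → [-0.1543, 0.8972, -0.3718, -0.6305, -0.3872, -0.6727]
J6: z=[-0.6305, -0.3872, -0.6727] o=[-0.5202, 1.7143, 0.1532] → [-0.3062, 0.6564, -0.0908, -0.6305, -0.3872, -0.6727]
q̇ = J⁺·V = [0.3410, 0.0610, -0.2960, 0.1350, 0.6960, -0.6380]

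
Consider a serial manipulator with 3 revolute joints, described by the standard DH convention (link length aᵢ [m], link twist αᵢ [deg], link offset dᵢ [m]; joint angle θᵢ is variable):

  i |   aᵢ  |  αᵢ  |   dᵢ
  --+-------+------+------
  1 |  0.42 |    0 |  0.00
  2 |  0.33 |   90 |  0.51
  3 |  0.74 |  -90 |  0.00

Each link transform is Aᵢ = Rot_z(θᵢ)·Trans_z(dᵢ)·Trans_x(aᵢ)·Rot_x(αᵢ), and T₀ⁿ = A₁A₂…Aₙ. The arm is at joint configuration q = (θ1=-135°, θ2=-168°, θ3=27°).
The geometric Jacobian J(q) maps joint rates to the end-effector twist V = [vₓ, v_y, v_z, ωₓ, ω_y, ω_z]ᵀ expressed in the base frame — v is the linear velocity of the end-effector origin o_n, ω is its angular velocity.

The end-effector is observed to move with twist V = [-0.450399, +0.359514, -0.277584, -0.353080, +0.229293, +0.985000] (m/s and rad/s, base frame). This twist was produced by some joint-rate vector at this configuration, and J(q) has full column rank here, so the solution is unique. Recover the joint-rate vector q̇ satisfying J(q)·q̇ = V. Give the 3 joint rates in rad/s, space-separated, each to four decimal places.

o_n = [0.2419, 0.5327, 0.8460]
J₁: ẑ×o_n = [-0.5327, 0.2419, 0.0000], ω = ẑ
J2: z=[0.0000, 0.0000, 1.0000] o=[-0.2970, -0.2970, 0.0000] → [-0.8297, 0.5388, 0.0000, 0.0000, 0.0000, 1.0000]
J3: z=[0.8387, -0.5446, 0.0000] o=[-0.1173, -0.0202, 0.5100] → [-0.1830, -0.2818, 0.6593, 0.8387, -0.5446, 0.0000]
q̇ = J⁺·V = [0.9760, 0.0090, -0.4210]

0.9760 0.0090 -0.4210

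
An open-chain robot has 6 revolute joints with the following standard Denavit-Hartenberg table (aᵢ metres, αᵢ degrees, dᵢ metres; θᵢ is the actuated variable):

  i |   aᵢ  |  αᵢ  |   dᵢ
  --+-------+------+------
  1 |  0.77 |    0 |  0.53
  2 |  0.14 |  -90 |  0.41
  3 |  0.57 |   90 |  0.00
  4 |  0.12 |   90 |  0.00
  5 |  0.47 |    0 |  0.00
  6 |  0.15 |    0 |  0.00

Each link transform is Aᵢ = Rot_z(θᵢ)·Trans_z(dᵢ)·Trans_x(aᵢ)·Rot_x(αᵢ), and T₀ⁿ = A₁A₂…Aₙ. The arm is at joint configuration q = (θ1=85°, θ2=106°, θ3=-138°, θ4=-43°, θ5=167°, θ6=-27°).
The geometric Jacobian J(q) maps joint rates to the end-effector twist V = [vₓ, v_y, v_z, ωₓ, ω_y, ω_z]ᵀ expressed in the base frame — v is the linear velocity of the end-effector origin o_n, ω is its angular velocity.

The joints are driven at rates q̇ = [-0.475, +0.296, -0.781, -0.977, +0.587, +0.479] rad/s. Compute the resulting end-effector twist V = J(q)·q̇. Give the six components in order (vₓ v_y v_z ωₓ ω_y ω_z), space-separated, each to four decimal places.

0.2817 -0.5236 0.1678 -1.4699 1.3041 0.0606

o_n = [0.2956, 0.4969, 0.9496]
J₁: ẑ×o_n = [-0.4969, 0.2956, 0.0000], ω = ẑ
J2: z=[0.0000, 0.0000, 1.0000] o=[0.0671, 0.7671, 0.5300] → [0.2702, 0.2285, -0.0000, 0.0000, 0.0000, 1.0000]
J3: z=[0.1908, -0.9816, 0.0000] o=[-0.0703, 0.7404, 0.9400] → [-0.0094, -0.0018, 0.3127, 0.1908, -0.9816, 0.0000]
J4: z=[0.6568, 0.1277, -0.7431] o=[0.3455, 0.8212, 1.3214] → [-0.2885, 0.2813, -0.2067, 0.6568, 0.1277, -0.7431]
J5: z=[-0.6371, 0.6212, -0.4563] o=[0.3939, 0.9140, 1.3801] → [-0.4578, -0.2294, 0.3268, -0.6371, 0.6212, -0.4563]
J6: z=[-0.6371, 0.6212, -0.4563] o=[0.2786, 0.5734, 1.0774] → [-0.1144, -0.0892, 0.0382, -0.6371, 0.6212, -0.4563]
V = J·q̇ = [0.2817, -0.5236, 0.1678, -1.4699, 1.3041, 0.0606]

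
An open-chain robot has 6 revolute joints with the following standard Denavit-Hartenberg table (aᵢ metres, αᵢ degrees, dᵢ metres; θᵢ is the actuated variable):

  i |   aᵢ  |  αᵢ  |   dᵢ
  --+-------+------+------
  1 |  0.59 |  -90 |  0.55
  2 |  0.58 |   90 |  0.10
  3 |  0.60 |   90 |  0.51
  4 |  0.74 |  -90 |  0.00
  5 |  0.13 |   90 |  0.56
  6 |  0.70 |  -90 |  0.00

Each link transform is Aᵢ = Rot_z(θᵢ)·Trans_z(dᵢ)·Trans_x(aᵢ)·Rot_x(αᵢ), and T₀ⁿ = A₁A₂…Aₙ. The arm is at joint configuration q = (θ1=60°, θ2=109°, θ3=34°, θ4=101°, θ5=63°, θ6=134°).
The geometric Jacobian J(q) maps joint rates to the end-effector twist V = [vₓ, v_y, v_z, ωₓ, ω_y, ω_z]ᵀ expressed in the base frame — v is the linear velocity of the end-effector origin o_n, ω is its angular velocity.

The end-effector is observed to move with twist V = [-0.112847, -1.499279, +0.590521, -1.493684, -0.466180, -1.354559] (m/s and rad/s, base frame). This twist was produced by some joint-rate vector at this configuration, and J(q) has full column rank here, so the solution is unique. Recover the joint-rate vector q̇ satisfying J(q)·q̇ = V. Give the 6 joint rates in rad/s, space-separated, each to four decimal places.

o_n = [1.0698, 0.9066, -0.0165]
J₁: ẑ×o_n = [-0.9066, 1.0698, 0.0000], ω = ẑ
J2: z=[-0.8660, 0.5000, 0.0000] o=[0.2950, 0.5110, 0.5500] → [-0.2832, -0.4906, -0.7300, -0.8660, 0.5000, 0.0000]
J3: z=[0.4728, 0.8188, -0.3256] o=[0.1140, 0.3974, 0.0016] → [0.1510, -0.3026, -0.5419, 0.4728, 0.8188, -0.3256]
J4: z=[0.6269, -0.5722, -0.5287] o=[-0.0164, 0.8425, -0.6348] → [-0.3199, -0.9619, 0.6617, 0.6269, -0.5722, -0.5287]
J5: z=[0.5176, -0.2012, 0.8316] o=[0.4144, 1.4309, -0.7606] → [0.2862, 0.1598, -0.1395, 0.5176, -0.2012, 0.8316]
J6: z=[0.8034, 0.4486, -0.3915] o=[0.6660, 1.4314, -0.2437] → [-0.1035, -0.3406, -0.6027, 0.8034, 0.4486, -0.3915]
q̇ = J⁺·V = [-0.6610, 0.8090, -0.5290, 0.6310, -0.9130, -0.5800]

-0.6610 0.8090 -0.5290 0.6310 -0.9130 -0.5800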